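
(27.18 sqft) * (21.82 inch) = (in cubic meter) 1.399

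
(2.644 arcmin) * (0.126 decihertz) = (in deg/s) 0.0005552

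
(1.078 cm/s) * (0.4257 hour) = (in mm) 1.652e+04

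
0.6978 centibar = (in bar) 0.006978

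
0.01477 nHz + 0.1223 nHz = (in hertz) 1.371e-10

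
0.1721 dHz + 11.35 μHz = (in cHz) 1.722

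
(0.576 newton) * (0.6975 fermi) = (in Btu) 3.808e-19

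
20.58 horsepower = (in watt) 1.535e+04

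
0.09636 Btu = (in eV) 6.345e+20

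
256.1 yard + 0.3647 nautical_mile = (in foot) 2984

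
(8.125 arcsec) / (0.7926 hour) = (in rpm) 1.318e-07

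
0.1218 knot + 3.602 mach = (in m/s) 1227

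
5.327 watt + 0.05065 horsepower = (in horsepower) 0.05779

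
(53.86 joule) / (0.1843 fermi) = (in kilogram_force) 2.98e+16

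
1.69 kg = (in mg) 1.69e+06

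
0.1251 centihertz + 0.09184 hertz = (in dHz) 0.9309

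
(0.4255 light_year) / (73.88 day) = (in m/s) 6.306e+08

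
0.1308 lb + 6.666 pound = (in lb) 6.797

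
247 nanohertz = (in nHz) 247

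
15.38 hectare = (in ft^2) 1.655e+06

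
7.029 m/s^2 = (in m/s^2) 7.029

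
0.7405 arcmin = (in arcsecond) 44.43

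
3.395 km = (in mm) 3.395e+06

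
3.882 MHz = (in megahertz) 3.882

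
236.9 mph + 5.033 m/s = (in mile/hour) 248.2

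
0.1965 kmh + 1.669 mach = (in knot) 1105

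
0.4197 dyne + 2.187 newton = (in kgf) 0.223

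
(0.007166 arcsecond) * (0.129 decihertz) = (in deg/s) 2.568e-08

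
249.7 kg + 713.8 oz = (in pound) 595.1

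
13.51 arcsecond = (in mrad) 0.0655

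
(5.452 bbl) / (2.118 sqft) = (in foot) 14.45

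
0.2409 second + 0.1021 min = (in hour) 0.001769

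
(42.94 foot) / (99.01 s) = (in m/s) 0.1322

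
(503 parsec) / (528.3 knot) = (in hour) 1.586e+13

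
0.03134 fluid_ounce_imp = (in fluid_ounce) 0.03011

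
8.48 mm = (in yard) 0.009274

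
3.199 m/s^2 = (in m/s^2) 3.199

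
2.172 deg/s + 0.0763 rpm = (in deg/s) 2.63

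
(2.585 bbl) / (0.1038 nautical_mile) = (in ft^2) 0.02301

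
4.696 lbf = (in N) 20.89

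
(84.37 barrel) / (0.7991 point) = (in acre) 11.76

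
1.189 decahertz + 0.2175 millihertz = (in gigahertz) 1.189e-08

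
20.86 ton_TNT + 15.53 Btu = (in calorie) 2.086e+10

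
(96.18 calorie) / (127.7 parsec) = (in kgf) 1.041e-17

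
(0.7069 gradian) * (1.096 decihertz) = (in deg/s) 0.06973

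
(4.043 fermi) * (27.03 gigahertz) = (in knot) 0.0002124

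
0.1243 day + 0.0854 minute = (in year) 0.0003407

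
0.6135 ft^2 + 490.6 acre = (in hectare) 198.5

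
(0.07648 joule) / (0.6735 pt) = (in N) 321.9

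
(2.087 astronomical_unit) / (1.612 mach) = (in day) 6583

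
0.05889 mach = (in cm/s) 2005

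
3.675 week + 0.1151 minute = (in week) 3.675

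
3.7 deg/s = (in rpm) 0.6167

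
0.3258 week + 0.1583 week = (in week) 0.4841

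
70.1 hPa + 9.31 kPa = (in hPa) 163.2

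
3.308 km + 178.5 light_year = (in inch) 6.649e+19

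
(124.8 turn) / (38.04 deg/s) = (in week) 0.001953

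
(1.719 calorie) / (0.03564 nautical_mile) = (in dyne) 1.09e+04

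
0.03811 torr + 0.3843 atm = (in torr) 292.1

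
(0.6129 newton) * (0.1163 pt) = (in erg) 251.5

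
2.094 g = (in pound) 0.004616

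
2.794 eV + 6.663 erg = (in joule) 6.663e-07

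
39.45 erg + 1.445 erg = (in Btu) 3.876e-09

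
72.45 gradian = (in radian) 1.138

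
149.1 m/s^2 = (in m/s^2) 149.1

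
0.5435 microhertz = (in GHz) 5.435e-16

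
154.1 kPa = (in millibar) 1541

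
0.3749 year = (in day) 136.8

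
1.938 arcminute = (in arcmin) 1.938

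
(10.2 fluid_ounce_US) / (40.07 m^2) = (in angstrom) 7.528e+04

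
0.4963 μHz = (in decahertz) 4.963e-08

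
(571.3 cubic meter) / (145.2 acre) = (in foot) 0.00319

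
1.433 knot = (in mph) 1.649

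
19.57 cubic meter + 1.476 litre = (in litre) 1.957e+04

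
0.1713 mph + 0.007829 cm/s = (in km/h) 0.276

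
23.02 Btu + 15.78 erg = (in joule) 2.429e+04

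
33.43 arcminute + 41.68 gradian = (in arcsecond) 1.37e+05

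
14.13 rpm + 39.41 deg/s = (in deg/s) 124.2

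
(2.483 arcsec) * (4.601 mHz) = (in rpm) 5.289e-07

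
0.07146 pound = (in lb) 0.07146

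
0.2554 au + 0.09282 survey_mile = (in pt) 1.083e+14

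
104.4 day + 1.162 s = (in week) 14.91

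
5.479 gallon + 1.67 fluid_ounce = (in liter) 20.79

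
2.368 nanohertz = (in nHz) 2.368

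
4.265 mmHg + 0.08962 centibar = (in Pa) 658.2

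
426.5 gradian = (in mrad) 6699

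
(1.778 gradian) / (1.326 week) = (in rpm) 3.326e-07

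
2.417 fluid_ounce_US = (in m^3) 7.148e-05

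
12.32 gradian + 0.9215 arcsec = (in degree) 11.09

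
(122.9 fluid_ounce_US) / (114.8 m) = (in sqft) 0.0003408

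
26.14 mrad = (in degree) 1.498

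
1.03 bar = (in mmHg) 772.6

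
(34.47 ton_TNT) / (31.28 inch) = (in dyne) 1.815e+16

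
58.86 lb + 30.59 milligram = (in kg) 26.7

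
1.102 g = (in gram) 1.102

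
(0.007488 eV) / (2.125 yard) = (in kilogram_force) 6.296e-23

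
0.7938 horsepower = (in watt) 591.9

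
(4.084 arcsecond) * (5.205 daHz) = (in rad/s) 0.001031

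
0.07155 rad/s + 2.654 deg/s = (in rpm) 1.126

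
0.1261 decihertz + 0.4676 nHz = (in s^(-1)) 0.01261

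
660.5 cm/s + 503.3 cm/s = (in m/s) 11.64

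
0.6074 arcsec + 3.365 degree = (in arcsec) 1.211e+04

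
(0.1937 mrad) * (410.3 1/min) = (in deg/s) 0.07589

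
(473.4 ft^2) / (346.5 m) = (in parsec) 4.113e-18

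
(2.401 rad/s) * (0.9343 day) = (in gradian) 1.234e+07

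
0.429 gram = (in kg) 0.000429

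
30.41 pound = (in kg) 13.79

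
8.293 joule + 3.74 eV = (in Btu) 0.00786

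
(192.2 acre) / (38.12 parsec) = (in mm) 6.613e-10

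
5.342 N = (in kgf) 0.5447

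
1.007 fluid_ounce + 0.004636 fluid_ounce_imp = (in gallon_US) 0.007902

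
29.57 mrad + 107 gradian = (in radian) 1.71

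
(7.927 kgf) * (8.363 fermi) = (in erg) 6.501e-06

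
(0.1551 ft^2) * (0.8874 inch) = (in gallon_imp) 0.07144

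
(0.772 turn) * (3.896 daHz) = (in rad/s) 189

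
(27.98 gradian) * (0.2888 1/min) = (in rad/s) 0.002116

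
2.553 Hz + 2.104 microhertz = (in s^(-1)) 2.553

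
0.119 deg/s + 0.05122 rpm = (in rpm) 0.07105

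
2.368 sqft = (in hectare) 2.2e-05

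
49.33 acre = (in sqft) 2.149e+06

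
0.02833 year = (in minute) 1.489e+04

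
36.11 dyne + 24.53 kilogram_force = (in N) 240.6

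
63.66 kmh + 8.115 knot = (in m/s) 21.86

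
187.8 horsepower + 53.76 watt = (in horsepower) 187.9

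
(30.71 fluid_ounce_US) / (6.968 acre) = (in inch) 1.268e-06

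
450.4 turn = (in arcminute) 9.729e+06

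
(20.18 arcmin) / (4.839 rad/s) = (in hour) 3.37e-07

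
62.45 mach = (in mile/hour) 4.757e+04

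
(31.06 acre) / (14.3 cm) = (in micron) 8.79e+11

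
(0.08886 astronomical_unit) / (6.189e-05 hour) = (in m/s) 5.966e+10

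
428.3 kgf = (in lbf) 944.2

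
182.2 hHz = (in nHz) 1.822e+13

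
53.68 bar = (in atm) 52.98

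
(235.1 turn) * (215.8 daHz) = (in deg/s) 1.826e+08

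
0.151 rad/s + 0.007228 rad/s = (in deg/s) 9.066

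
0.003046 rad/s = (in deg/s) 0.1745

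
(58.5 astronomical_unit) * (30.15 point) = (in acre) 2.3e+07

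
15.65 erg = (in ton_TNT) 3.74e-16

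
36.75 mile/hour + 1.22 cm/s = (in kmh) 59.19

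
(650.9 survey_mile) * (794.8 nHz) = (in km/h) 2.997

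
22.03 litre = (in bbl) 0.1386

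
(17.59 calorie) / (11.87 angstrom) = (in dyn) 6.2e+15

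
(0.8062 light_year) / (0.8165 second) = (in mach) 2.743e+13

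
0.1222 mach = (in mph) 93.08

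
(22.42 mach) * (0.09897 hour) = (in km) 2720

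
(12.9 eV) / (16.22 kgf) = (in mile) 8.074e-24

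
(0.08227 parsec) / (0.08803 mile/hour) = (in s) 6.451e+16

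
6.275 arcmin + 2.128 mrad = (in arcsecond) 815.4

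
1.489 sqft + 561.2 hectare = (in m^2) 5.612e+06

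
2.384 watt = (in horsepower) 0.003197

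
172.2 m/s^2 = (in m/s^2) 172.2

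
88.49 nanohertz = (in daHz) 8.849e-09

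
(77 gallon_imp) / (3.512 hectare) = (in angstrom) 9.967e+04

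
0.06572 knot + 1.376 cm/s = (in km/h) 0.1712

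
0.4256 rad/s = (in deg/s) 24.39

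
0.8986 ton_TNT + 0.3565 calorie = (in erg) 3.76e+16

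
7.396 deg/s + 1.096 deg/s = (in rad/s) 0.1482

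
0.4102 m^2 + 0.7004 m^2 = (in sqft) 11.95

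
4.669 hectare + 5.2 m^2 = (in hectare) 4.67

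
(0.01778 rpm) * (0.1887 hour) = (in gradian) 80.52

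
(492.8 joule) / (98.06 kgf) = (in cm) 51.25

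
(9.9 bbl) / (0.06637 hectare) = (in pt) 6.722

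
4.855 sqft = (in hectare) 4.51e-05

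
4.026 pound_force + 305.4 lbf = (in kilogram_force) 140.4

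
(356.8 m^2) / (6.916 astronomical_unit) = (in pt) 9.776e-07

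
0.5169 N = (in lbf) 0.1162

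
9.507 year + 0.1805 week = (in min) 4.999e+06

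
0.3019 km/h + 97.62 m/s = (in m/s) 97.7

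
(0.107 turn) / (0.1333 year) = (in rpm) 1.527e-06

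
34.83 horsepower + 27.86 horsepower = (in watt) 4.675e+04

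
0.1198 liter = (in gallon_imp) 0.02635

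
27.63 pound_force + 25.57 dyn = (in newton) 122.9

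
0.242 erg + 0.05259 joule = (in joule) 0.05259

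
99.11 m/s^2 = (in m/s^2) 99.11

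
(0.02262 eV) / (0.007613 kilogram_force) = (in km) 4.854e-23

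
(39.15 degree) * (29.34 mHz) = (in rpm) 0.1914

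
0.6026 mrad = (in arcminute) 2.072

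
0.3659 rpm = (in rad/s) 0.03832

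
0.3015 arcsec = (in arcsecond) 0.3015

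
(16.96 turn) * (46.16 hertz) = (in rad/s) 4919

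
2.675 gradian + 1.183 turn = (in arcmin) 2.57e+04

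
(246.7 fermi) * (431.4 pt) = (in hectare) 3.754e-18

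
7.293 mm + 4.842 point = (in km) 9.001e-06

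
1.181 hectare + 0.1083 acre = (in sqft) 1.318e+05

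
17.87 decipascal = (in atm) 1.764e-05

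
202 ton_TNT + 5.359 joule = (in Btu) 8.011e+08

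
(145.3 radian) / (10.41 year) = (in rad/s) 4.426e-07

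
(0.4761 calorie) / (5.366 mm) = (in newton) 371.2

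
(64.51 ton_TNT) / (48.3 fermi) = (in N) 5.588e+24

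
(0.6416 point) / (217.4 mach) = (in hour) 8.493e-13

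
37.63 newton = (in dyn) 3.763e+06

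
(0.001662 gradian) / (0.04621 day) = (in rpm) 6.244e-08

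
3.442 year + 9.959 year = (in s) 4.226e+08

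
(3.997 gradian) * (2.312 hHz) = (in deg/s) 831.7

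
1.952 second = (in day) 2.259e-05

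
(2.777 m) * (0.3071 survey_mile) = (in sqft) 1.477e+04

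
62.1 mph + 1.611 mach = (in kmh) 2075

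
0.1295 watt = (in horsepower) 0.0001737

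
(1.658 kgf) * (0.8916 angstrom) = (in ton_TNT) 3.465e-19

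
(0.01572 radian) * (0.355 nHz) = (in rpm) 5.329e-11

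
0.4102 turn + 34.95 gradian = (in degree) 179.1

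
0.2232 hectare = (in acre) 0.5515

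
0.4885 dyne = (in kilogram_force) 4.981e-07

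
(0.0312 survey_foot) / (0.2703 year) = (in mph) 2.496e-09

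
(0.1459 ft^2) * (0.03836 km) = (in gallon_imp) 114.4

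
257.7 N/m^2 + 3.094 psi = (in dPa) 2.159e+05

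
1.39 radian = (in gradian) 88.49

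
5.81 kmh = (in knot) 3.137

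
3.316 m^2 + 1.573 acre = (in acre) 1.574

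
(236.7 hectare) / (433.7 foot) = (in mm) 1.791e+07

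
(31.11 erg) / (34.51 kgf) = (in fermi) 9.193e+06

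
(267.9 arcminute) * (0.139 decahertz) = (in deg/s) 6.206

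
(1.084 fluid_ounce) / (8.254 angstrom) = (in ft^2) 4.181e+05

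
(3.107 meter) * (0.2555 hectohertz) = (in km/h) 285.8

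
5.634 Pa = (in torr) 0.04226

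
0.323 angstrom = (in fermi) 3.23e+04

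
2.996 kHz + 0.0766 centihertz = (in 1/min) 1.798e+05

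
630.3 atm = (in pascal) 6.387e+07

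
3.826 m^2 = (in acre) 0.0009454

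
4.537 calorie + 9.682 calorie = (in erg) 5.949e+08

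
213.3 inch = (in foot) 17.78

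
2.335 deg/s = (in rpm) 0.3892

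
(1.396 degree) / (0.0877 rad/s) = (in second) 0.2778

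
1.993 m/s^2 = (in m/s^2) 1.993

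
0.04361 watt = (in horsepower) 5.848e-05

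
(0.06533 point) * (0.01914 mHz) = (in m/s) 4.411e-10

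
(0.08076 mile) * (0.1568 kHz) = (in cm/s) 2.038e+06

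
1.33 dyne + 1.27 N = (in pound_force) 0.2855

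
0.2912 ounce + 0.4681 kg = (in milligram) 4.764e+05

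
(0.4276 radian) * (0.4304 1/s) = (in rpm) 1.757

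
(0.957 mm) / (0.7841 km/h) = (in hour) 1.221e-06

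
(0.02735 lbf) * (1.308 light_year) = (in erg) 1.505e+22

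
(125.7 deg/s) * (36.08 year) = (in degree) 1.43e+11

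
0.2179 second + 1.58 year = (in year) 1.58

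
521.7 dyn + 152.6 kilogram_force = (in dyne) 1.497e+08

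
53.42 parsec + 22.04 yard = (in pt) 4.673e+21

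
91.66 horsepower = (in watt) 6.835e+04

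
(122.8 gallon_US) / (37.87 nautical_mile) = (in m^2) 6.628e-06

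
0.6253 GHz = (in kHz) 6.253e+05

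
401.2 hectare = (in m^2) 4.012e+06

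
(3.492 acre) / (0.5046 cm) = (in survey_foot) 9.188e+06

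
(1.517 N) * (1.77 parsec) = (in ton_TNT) 1.98e+07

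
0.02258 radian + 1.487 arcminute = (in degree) 1.319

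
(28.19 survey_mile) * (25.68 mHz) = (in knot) 2265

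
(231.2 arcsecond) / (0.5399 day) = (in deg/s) 1.377e-06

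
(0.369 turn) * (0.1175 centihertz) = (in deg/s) 0.1561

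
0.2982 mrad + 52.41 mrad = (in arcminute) 181.2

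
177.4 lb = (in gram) 8.047e+04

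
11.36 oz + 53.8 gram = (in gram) 375.9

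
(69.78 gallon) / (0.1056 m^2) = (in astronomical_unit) 1.672e-11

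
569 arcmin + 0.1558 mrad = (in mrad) 165.7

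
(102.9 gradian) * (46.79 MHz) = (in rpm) 7.222e+08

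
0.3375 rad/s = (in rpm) 3.223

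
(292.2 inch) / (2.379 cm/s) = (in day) 0.003611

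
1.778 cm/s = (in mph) 0.03977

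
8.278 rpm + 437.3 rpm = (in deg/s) 2673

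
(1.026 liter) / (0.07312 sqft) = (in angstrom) 1.51e+09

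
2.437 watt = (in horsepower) 0.003268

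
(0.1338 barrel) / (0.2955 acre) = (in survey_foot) 5.836e-05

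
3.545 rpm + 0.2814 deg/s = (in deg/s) 21.55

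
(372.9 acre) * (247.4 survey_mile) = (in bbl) 3.779e+12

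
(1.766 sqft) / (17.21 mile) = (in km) 5.924e-09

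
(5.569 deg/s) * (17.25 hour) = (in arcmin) 2.075e+07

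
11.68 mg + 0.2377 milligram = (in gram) 0.01192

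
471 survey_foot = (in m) 143.6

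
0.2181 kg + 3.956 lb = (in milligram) 2.013e+06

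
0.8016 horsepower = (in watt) 597.8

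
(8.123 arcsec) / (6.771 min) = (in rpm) 9.257e-07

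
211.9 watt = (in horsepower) 0.2842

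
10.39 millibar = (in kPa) 1.039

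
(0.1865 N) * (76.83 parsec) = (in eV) 2.76e+36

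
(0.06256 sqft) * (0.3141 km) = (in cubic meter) 1.826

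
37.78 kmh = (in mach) 0.03082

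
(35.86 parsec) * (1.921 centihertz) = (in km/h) 7.652e+16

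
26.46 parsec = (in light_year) 86.3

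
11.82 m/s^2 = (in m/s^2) 11.82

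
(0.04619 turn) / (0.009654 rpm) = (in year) 9.103e-06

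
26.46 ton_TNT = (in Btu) 1.049e+08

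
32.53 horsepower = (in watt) 2.426e+04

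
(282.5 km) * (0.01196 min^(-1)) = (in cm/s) 5631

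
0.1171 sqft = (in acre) 2.688e-06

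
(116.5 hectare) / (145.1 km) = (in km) 0.008029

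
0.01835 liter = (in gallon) 0.004848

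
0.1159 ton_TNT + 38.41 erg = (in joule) 4.849e+08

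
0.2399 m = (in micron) 2.399e+05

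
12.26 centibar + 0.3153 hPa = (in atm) 0.1213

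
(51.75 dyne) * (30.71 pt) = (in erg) 56.06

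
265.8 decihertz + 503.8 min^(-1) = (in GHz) 3.498e-08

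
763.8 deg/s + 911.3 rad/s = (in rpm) 8830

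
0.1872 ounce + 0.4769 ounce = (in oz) 0.6641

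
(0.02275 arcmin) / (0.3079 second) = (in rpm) 0.0002052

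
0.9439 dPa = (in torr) 0.000708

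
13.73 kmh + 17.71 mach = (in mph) 1.35e+04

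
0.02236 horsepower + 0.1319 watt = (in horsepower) 0.02254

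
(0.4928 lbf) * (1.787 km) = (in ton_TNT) 9.362e-07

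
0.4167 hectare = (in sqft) 4.485e+04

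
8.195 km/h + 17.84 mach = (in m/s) 6077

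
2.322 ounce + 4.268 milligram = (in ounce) 2.322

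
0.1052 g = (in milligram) 105.2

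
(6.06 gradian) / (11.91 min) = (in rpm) 0.001272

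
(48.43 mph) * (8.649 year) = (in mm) 5.905e+12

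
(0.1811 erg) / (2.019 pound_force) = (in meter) 2.016e-09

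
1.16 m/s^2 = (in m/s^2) 1.16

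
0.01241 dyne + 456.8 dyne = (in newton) 0.004568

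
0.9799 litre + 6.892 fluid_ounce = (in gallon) 0.3127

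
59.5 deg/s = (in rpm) 9.917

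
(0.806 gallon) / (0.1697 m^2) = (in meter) 0.01798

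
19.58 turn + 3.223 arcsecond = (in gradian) 7832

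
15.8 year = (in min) 8.304e+06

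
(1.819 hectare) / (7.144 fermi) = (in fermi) 2.546e+33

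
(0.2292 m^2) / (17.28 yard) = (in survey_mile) 9.013e-06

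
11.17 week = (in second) 6.756e+06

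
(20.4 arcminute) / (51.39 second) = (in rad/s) 0.0001155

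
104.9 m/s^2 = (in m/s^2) 104.9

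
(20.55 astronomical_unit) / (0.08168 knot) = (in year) 2.32e+06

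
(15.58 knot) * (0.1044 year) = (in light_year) 2.789e-09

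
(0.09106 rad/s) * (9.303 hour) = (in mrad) 3.05e+06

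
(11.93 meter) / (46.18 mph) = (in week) 9.555e-07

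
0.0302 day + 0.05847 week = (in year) 0.001204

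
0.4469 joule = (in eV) 2.789e+18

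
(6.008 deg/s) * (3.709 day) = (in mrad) 3.36e+07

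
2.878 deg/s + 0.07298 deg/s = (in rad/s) 0.0515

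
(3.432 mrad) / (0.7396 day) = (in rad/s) 5.371e-08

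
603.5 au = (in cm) 9.028e+15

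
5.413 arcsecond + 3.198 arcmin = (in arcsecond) 197.3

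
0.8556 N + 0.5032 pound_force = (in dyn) 3.094e+05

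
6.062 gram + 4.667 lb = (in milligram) 2.123e+06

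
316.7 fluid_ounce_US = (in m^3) 0.009366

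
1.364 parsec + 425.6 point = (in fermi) 4.209e+31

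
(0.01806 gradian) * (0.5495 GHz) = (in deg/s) 8.932e+06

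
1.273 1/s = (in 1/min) 76.38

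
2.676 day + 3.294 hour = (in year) 0.007708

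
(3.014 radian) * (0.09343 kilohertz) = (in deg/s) 1.613e+04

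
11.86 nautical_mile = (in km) 21.96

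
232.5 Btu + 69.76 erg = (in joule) 2.453e+05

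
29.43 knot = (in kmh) 54.5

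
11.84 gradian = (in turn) 0.0296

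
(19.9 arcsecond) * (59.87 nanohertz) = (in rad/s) 5.776e-12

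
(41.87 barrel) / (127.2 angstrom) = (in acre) 1.293e+05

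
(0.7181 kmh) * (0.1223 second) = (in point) 69.15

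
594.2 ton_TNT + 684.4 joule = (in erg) 2.486e+19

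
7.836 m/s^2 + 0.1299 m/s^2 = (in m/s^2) 7.966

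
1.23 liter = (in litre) 1.23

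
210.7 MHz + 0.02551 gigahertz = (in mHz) 2.362e+11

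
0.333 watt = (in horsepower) 0.0004466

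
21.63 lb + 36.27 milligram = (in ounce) 346.1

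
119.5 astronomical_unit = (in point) 5.067e+16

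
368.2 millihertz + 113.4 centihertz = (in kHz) 0.001502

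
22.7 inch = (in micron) 5.766e+05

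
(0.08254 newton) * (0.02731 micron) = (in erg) 0.02254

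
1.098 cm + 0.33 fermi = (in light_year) 1.161e-18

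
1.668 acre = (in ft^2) 7.266e+04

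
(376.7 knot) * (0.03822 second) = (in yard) 8.1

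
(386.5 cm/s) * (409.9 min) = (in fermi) 9.506e+19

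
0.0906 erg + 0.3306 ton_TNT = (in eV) 8.633e+27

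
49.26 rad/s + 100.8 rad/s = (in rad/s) 150.1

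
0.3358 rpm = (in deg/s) 2.015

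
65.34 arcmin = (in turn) 0.003025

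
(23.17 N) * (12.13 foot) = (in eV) 5.347e+20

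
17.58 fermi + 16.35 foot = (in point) 1.413e+04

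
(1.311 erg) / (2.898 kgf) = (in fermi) 4.613e+06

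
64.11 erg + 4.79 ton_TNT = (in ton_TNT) 4.79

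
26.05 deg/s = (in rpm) 4.342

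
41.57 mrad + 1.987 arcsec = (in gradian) 2.647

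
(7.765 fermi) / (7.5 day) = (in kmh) 4.314e-20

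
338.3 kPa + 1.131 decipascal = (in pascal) 3.383e+05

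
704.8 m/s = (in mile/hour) 1577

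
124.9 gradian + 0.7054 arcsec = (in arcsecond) 4.047e+05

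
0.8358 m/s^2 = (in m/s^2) 0.8358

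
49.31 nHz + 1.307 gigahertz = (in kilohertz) 1.307e+06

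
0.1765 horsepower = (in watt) 131.6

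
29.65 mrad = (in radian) 0.02965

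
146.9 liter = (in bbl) 0.924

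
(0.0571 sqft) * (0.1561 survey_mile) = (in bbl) 8.382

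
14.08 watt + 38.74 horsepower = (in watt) 2.89e+04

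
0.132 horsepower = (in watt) 98.43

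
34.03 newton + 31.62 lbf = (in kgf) 17.81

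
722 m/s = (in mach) 2.12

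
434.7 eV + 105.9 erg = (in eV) 6.61e+13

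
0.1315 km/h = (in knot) 0.071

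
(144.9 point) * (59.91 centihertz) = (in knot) 0.05953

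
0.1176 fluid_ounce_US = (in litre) 0.003478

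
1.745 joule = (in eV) 1.089e+19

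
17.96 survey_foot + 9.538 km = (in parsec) 3.093e-13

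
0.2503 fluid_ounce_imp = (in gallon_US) 0.001879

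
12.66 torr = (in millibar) 16.88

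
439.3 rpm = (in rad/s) 46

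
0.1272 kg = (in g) 127.2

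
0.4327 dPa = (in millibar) 0.0004327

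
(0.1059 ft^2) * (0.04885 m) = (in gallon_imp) 0.1057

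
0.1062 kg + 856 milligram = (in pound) 0.236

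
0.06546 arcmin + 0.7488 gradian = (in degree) 0.675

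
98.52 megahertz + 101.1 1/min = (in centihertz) 9.852e+09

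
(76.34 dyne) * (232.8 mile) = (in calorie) 68.36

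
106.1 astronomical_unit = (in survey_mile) 9.863e+09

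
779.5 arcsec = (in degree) 0.2165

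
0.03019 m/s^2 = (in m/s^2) 0.03019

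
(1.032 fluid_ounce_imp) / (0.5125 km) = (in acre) 1.414e-11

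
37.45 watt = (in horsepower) 0.05022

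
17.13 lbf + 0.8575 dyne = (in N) 76.2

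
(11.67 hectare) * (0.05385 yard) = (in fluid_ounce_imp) 2.022e+08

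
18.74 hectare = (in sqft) 2.017e+06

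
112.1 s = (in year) 3.555e-06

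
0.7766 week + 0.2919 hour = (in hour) 130.8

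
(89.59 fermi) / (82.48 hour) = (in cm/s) 3.017e-17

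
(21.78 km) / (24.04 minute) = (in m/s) 15.1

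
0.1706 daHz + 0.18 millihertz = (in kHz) 0.001706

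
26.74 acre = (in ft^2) 1.165e+06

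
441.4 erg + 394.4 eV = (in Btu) 4.184e-08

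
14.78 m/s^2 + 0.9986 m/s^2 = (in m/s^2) 15.78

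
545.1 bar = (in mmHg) 4.089e+05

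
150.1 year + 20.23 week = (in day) 5.493e+04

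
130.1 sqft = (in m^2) 12.09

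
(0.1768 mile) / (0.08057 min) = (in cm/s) 5886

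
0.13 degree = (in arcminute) 7.8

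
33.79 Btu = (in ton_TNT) 8.521e-06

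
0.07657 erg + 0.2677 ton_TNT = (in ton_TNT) 0.2677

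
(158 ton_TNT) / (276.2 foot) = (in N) 7.853e+09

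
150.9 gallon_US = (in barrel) 3.593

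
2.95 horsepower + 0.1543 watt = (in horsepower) 2.95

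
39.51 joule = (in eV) 2.466e+20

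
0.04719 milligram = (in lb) 1.04e-07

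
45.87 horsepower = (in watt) 3.421e+04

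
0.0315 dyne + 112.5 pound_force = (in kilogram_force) 51.03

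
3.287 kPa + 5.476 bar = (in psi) 79.9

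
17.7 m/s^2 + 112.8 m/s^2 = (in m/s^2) 130.5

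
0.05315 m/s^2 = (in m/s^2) 0.05315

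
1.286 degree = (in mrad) 22.44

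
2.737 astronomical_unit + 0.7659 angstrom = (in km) 4.094e+08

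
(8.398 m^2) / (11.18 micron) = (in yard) 8.215e+05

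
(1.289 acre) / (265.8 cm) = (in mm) 1.963e+06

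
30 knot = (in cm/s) 1543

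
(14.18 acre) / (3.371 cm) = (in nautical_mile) 919.2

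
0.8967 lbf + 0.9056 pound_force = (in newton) 8.017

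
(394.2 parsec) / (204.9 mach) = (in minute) 2.906e+12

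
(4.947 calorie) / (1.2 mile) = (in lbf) 0.002409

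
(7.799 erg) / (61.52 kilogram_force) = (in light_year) 1.366e-25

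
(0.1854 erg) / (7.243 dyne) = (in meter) 0.000256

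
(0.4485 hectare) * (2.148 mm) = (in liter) 9634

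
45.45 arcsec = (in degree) 0.01263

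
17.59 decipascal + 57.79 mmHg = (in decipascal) 7.706e+04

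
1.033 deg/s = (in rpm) 0.1722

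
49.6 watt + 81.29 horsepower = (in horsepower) 81.36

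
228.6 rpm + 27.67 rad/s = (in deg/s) 2957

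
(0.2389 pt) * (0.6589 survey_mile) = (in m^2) 0.08937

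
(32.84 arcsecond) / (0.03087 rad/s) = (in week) 8.528e-09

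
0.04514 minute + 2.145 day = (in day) 2.145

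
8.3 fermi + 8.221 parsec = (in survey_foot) 8.323e+17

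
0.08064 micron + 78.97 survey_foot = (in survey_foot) 78.97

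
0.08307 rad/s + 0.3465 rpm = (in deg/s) 6.839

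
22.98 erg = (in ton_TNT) 5.492e-16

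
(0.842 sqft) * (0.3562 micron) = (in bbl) 1.753e-07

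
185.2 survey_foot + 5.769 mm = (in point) 1.6e+05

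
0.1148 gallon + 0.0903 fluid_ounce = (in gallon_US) 0.1155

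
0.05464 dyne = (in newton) 5.464e-07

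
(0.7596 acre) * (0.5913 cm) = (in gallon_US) 4802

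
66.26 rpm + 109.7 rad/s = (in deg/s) 6683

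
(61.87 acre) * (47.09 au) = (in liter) 1.764e+21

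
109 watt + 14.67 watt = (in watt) 123.7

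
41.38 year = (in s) 1.305e+09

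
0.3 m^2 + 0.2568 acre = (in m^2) 1040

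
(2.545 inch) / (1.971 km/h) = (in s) 0.1181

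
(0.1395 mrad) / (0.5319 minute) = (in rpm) 4.174e-05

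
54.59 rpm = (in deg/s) 327.5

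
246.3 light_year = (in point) 6.605e+21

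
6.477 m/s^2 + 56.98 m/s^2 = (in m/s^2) 63.46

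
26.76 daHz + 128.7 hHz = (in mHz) 1.314e+07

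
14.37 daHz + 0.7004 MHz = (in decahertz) 7.005e+04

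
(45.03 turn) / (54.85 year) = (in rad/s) 1.636e-07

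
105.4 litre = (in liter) 105.4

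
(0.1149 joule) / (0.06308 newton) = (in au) 1.218e-11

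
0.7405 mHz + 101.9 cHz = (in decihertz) 10.2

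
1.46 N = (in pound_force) 0.3282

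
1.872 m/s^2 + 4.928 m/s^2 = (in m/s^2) 6.8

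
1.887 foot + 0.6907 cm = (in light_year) 6.152e-17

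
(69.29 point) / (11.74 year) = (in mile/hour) 1.477e-10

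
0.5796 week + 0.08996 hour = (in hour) 97.46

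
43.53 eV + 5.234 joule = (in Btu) 0.004961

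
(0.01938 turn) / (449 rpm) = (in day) 2.997e-08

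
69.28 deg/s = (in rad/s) 1.209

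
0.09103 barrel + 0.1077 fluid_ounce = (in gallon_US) 3.824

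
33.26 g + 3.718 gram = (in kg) 0.03698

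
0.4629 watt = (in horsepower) 0.0006208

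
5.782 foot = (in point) 4996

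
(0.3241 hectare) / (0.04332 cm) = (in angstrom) 7.482e+16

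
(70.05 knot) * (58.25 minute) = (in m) 1.259e+05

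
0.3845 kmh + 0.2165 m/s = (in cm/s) 32.33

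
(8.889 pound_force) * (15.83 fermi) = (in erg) 6.259e-06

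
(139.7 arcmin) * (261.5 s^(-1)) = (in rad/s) 10.63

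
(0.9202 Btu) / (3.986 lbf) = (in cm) 5476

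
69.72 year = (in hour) 6.107e+05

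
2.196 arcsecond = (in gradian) 0.0006778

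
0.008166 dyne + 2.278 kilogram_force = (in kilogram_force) 2.278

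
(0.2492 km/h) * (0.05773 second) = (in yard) 0.00437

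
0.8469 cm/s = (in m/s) 0.008469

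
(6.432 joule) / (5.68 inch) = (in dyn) 4.458e+06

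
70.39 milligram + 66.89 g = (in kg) 0.06696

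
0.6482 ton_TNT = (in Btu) 2.571e+06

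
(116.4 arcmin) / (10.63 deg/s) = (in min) 0.003042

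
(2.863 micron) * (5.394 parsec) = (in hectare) 4.765e+07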